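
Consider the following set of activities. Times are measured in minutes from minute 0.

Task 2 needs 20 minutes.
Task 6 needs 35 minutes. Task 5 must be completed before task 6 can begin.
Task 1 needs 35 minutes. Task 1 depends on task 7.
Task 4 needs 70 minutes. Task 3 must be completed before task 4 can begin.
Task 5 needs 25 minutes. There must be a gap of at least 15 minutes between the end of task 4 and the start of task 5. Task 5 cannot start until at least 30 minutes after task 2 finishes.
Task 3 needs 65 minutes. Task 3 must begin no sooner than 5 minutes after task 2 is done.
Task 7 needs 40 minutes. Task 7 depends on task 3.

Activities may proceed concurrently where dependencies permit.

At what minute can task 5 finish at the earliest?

Task 2 has no prerequisites, so it starts at minute 0 and finishes at minute 20.
Task 3 waits on task 2 (finishes minute 20, plus 5-minute gap → minute 25), so it starts at minute 25 and finishes at 25 + 65 = minute 90.
Task 4 waits on task 3 (finishes minute 90), so it starts at minute 90 and finishes at 90 + 70 = minute 160.
Task 5 has to wait for task 4 (finishes minute 160, plus 15-minute gap → minute 175); task 2 (finishes minute 20, plus 30-minute gap → minute 50). The latest of these is minute 175, so task 5 runs minute 175 to 175 + 25 = minute 200.

200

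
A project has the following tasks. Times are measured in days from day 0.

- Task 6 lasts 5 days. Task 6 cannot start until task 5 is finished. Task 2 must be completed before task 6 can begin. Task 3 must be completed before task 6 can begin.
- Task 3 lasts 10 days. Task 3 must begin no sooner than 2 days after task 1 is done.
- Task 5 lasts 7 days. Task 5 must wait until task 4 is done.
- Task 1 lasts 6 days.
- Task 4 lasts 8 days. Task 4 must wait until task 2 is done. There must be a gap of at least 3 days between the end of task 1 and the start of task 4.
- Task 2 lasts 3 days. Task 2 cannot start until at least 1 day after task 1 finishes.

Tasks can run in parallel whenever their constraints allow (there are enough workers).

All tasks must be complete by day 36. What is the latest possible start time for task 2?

13

Task 6 has no dependents, so it just needs to finish by day 36. Starting by 36 − 5 = day 31 achieves that.
Task 5 must finish before task 6 (must start by day 31). With a 7-day duration, task 5 must start by 31 − 7 = day 24.
Since task 5 (must start by day 24) depends on it, task 4 must finish by day 24. Backing off its 8-day duration gives a latest start of day 16.
Task 2 feeds task 4 (must start by day 16); task 6 (must start by day 31). Taking the minimum, task 2 must finish by day 16 and start by 16 − 3 = day 13.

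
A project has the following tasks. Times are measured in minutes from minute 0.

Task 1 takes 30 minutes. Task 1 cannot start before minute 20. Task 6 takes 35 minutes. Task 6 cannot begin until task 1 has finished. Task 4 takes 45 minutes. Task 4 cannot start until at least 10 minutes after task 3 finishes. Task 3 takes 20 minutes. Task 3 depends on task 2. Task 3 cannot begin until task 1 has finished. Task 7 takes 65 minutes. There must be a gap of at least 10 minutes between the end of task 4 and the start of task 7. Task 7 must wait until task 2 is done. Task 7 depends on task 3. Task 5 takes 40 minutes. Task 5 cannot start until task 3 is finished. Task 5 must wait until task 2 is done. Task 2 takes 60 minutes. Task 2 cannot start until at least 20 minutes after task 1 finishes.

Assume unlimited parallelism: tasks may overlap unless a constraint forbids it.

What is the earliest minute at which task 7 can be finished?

280

Task 1 waits on its own release at minute 20, so it starts at minute 20 and finishes at 20 + 30 = minute 50.
After task 1 (finishes minute 50, plus 20-minute gap → minute 70), task 2 can start at minute 70 and finishes at minute 130.
Task 3 cannot start until task 2 (finishes minute 130); task 1 (finishes minute 50). The controlling bound is minute 130, so task 3 finishes at 130 + 20 = minute 150.
Task 4 waits on task 3 (finishes minute 150, plus 10-minute gap → minute 160), so it starts at minute 160 and finishes at 160 + 45 = minute 205.
For task 7: task 4 (finishes minute 205, plus 10-minute gap → minute 215); task 2 (finishes minute 130); task 3 (finishes minute 150). Taking the maximum gives a start of minute 215, and it finishes at 215 + 65 = minute 280.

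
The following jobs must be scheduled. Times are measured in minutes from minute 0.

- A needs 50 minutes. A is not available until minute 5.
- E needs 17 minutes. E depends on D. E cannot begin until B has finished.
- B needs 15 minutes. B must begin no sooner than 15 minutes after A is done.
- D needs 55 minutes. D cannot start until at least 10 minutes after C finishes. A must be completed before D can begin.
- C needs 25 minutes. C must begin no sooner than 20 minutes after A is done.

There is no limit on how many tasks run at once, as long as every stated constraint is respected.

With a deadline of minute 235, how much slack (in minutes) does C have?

A waits on its own release at minute 5, so it starts at minute 5 and finishes at 5 + 50 = minute 55.
After A (finishes minute 55, plus 20-minute gap → minute 75), C can start at minute 75 and finishes at minute 100.

Working backward from the deadline:
E has no dependents, so it just needs to finish by minute 235. Starting by 235 − 17 = minute 218 achieves that.
D has to be done before E (must start by minute 218). That means finishing by minute 218, i.e. starting by 218 − 55 = minute 163.
C has to be done before D (must start by minute 163, minus 10-minute gap → minute 153). That means finishing by minute 153, i.e. starting by 153 − 25 = minute 128.
So C can start as early as minute 75 and as late as minute 128, giving 128 − 75 = 53 minutes of slack.

53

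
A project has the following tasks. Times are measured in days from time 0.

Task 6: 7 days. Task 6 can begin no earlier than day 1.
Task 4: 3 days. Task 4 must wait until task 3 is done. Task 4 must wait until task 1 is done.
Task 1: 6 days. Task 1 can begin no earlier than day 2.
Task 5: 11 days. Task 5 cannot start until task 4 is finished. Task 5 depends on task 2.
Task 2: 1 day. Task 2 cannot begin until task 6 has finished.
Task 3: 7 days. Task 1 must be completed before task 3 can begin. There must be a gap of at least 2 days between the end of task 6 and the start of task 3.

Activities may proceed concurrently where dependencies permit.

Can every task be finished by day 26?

Task 6 cannot begin until its own release at day 1. It runs from day 1 to 1 + 7 = day 8.
Task 2 waits on task 6 (finishes day 8), so it starts at day 8 and finishes at 8 + 1 = day 9.
Task 1 cannot begin until its own release at day 2. It runs from day 2 to 2 + 6 = day 8.
Task 3 cannot start until task 1 (finishes day 8); task 6 (finishes day 8, plus 2-day gap → day 10). The controlling bound is day 10, so task 3 finishes at 10 + 7 = day 17.
For task 4: task 3 (finishes day 17); task 1 (finishes day 8). Taking the maximum gives a start of day 17, and it finishes at 17 + 3 = day 20.
Task 5 needs all of task 4 (finishes day 20); task 2 (finishes day 9). That puts its earliest start at day 20; it finishes at 20 + 11 = day 31.
The earliest everything can be done is day 31, which is after the deadline of 26, so it is not possible.

No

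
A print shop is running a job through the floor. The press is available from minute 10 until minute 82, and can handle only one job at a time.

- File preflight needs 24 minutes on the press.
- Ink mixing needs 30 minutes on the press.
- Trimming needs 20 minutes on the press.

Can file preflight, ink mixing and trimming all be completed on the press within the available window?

The press window is 82 − 10 = 72 minutes.
Running back to back, the jobs need 24 + 30 + 20 = 74 minutes on the press.
Since 74 > 72, they cannot all fit.

No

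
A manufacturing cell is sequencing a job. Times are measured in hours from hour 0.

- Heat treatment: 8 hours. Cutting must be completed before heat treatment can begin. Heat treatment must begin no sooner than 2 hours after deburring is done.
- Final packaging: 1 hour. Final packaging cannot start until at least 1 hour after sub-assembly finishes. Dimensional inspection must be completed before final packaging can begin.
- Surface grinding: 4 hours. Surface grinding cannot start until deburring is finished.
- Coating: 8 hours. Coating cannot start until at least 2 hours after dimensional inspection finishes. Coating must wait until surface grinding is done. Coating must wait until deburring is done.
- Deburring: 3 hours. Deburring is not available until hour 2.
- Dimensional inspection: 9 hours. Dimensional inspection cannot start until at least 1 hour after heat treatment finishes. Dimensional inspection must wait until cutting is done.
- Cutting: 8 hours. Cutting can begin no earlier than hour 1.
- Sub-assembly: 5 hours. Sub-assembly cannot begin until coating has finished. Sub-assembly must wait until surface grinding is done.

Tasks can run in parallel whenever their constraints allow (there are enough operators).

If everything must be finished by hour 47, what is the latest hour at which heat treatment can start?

Nothing follows final packaging; the deadline of hour 47 is its only limit. It must start by 47 − 1 = hour 46.
Sub-assembly has to be done before final packaging (must start by hour 46, minus 1-hour gap → hour 45). That means finishing by hour 45, i.e. starting by 45 − 5 = hour 40.
Since sub-assembly (must start by hour 40) depends on it, coating must finish by hour 40. Backing off its 8-hour duration gives a latest start of hour 32.
Dimensional inspection feeds coating (must start by hour 32, minus 2-hour gap → hour 30); final packaging (must start by hour 46). Taking the minimum, dimensional inspection must finish by hour 30 and start by 30 − 9 = hour 21.
Heat treatment must finish before dimensional inspection (must start by hour 21, minus 1-hour gap → hour 20). With an 8-hour duration, heat treatment must start by 20 − 8 = hour 12.

12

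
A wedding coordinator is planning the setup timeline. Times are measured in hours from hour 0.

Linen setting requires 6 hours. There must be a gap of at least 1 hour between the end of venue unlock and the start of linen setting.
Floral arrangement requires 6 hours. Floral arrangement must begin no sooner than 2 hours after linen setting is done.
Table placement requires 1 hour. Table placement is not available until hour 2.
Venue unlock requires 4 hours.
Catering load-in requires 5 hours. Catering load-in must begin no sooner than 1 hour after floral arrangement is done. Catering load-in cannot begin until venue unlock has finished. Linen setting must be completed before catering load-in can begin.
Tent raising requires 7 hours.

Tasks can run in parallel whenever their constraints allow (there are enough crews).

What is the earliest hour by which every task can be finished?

Table placement waits on its own release at hour 2, so it starts at hour 2 and finishes at 2 + 1 = hour 3.
Tent raising can start immediately at hour 0; it finishes at hour 7.
Nothing blocks venue unlock, so it runs from hour 0 to hour 4.
Linen setting cannot begin until venue unlock (finishes hour 4, plus 1-hour gap → hour 5). It runs from hour 5 to 5 + 6 = hour 11.
After linen setting (finishes hour 11, plus 2-hour gap → hour 13), floral arrangement can start at hour 13 and finishes at hour 19.
Catering load-in cannot start until floral arrangement (finishes hour 19, plus 1-hour gap → hour 20); venue unlock (finishes hour 4); linen setting (finishes hour 11). The controlling bound is hour 20, so catering load-in finishes at 20 + 5 = hour 25.
All tasks are finished once the last one completes. Finish times: Venue unlock at 4, Tent raising at 7, Table placement at 3, Linen setting at 11, Floral arrangement at 19, Catering load-in at 25. The latest is hour 25.

25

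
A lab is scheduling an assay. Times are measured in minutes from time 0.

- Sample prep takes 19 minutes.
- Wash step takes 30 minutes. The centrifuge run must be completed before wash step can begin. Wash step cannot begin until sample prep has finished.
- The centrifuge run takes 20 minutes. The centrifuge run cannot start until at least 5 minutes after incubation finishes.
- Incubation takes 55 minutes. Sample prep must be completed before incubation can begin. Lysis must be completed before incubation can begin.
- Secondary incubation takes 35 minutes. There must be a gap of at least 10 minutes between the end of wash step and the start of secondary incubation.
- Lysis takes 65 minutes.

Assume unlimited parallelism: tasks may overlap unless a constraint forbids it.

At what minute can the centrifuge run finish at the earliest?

145

Lysis has no prerequisites, so it starts at minute 0 and finishes at minute 65.
Nothing blocks sample prep, so it runs from minute 0 to minute 19.
For incubation: sample prep (finishes minute 19); lysis (finishes minute 65). Taking the maximum gives a start of minute 65, and it finishes at 65 + 55 = minute 120.
The centrifuge run waits on incubation (finishes minute 120, plus 5-minute gap → minute 125), so it starts at minute 125 and finishes at 125 + 20 = minute 145.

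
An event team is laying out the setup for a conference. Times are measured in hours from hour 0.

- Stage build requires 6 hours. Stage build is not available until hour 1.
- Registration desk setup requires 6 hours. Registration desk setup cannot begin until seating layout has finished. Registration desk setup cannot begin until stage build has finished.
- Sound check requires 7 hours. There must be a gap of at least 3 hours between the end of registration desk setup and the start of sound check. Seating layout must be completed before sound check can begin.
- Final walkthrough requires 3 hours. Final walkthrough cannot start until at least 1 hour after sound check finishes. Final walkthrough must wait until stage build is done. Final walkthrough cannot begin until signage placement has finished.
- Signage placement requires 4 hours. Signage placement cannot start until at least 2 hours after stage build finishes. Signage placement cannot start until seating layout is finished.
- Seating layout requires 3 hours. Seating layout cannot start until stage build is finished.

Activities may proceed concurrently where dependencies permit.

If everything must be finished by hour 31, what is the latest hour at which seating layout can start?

Final walkthrough must finish by hour 31; it takes 3 hours, so it must start by 31 − 3 = hour 28.
Sound check must finish before final walkthrough (must start by hour 28, minus 1-hour gap → hour 27). With a 7-hour duration, sound check must start by 27 − 7 = hour 20.
Since sound check (must start by hour 20, minus 3-hour gap → hour 17) depends on it, registration desk setup must finish by hour 17. Backing off its 6-hour duration gives a latest start of hour 11.
Signage placement feeds into final walkthrough (must start by hour 28); so signage placement must finish by hour 28 and therefore start by hour 24.
For seating layout: registration desk setup (must start by hour 11); signage placement (must start by hour 24); sound check (must start by hour 20). The most restrictive is hour 11; with a 3-hour duration, seating layout must start by hour 8.

8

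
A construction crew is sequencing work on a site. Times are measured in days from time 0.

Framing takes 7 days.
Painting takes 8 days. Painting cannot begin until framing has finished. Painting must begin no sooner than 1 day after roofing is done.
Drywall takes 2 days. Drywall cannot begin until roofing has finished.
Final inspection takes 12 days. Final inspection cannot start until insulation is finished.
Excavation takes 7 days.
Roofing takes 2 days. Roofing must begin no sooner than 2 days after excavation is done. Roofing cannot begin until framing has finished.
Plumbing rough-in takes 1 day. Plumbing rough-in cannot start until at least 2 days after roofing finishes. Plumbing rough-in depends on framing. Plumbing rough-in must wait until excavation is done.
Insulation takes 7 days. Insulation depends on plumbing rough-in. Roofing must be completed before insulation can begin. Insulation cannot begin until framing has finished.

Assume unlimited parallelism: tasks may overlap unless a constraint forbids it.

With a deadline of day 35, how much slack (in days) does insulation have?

Nothing blocks framing, so it runs from day 0 to day 7.
Excavation has no prerequisites, so it starts at day 0 and finishes at day 7.
Roofing needs all of excavation (finishes day 7, plus 2-day gap → day 9); framing (finishes day 7). That puts its earliest start at day 9; it finishes at 9 + 2 = day 11.
Plumbing rough-in needs all of roofing (finishes day 11, plus 2-day gap → day 13); framing (finishes day 7); excavation (finishes day 7). That puts its earliest start at day 13; it finishes at 13 + 1 = day 14.
Insulation cannot start until plumbing rough-in (finishes day 14); roofing (finishes day 11); framing (finishes day 7). The controlling bound is day 14, so insulation finishes at 14 + 7 = day 21.

Working backward from the deadline:
Nothing follows final inspection; the deadline of day 35 is its only limit. It must start by 35 − 12 = day 23.
Insulation feeds into final inspection (must start by day 23); so insulation must finish by day 23 and therefore start by day 16.
So insulation can start as early as day 14 and as late as day 16, giving 16 − 14 = 2 days of slack.

2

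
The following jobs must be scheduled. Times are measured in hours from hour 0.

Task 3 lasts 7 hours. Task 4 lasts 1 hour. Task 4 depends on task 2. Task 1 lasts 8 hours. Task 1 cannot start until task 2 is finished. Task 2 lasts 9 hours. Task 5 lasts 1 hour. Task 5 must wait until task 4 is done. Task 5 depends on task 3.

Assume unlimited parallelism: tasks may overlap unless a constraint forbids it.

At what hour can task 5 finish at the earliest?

Task 3 has no prerequisites, so it starts at hour 0 and finishes at hour 7.
Task 2 can start immediately at hour 0; it finishes at hour 9.
Task 4 cannot begin until task 2 (finishes hour 9). It runs from hour 9 to 9 + 1 = hour 10.
Task 5 has to wait for task 4 (finishes hour 10); task 3 (finishes hour 7). The latest of these is hour 10, so task 5 runs hour 10 to 10 + 1 = hour 11.

11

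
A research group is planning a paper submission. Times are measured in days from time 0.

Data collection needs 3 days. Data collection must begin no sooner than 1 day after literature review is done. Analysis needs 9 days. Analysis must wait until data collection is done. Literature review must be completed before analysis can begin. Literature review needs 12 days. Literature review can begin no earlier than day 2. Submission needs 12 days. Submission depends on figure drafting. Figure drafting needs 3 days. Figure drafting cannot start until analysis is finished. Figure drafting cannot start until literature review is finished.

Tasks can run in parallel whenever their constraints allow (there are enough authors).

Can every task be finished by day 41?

No

After its own release at day 2, literature review can start at day 2 and finishes at day 14.
Data collection cannot begin until literature review (finishes day 14, plus 1-day gap → day 15). It runs from day 15 to 15 + 3 = day 18.
Analysis cannot start until data collection (finishes day 18); literature review (finishes day 14). The controlling bound is day 18, so analysis finishes at 18 + 9 = day 27.
Figure drafting cannot start until analysis (finishes day 27); literature review (finishes day 14). The controlling bound is day 27, so figure drafting finishes at 27 + 3 = day 30.
After figure drafting (finishes day 30), submission can start at day 30 and finishes at day 42.
The earliest everything can be done is day 42, which is after the deadline of 41, so it is not possible.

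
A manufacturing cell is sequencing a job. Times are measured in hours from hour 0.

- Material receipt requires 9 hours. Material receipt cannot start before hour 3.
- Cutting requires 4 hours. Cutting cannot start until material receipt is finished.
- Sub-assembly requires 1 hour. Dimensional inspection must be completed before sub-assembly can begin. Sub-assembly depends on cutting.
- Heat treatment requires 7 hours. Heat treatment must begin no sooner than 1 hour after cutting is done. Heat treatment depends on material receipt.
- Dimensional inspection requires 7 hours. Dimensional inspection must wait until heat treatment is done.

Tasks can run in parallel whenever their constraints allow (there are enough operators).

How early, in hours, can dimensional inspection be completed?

31

Material receipt cannot begin until its own release at hour 3. It runs from hour 3 to 3 + 9 = hour 12.
Cutting cannot begin until material receipt (finishes hour 12). It runs from hour 12 to 12 + 4 = hour 16.
Heat treatment needs all of cutting (finishes hour 16, plus 1-hour gap → hour 17); material receipt (finishes hour 12). That puts its earliest start at hour 17; it finishes at 17 + 7 = hour 24.
Dimensional inspection cannot begin until heat treatment (finishes hour 24). It runs from hour 24 to 24 + 7 = hour 31.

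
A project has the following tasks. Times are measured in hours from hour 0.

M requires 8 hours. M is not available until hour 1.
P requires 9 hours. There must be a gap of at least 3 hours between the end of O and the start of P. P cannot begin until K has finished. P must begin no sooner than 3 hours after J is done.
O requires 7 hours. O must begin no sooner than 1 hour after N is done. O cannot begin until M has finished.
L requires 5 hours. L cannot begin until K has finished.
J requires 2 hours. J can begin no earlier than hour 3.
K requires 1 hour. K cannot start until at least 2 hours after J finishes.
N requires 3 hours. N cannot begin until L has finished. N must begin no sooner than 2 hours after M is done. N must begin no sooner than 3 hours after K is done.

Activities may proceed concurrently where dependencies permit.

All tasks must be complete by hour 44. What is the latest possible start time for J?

11

P has no dependents, so it just needs to finish by hour 44. Starting by 44 − 9 = hour 35 achieves that.
O must finish before P (must start by hour 35, minus 3-hour gap → hour 32). With a 7-hour duration, O must start by 32 − 7 = hour 25.
N feeds into O (must start by hour 25, minus 1-hour gap → hour 24); so N must finish by hour 24 and therefore start by hour 21.
L must finish before N (must start by hour 21). With a 5-hour duration, L must start by 21 − 5 = hour 16.
K feeds L (must start by hour 16); N (must start by hour 21, minus 3-hour gap → hour 18); P (must start by hour 35). Taking the minimum, K must finish by hour 16 and start by 16 − 1 = hour 15.
J has several dependents: K (must start by hour 15, minus 2-hour gap → hour 13); P (must start by hour 35, minus 3-hour gap → hour 32). The earliest of those limits is hour 13, so J must start by 13 − 2 = hour 11.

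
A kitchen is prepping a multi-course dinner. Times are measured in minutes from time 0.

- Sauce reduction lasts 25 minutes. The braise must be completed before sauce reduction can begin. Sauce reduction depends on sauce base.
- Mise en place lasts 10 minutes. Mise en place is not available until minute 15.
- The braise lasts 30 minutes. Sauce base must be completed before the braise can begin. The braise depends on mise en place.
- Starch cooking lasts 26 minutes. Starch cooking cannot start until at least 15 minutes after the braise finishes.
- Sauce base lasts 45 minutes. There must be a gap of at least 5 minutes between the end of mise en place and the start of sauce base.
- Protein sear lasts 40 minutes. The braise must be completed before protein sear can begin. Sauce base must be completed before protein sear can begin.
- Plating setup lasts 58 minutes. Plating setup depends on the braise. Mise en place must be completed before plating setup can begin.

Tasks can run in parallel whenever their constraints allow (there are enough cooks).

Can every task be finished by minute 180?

After its own release at minute 15, mise en place can start at minute 15 and finishes at minute 25.
Sauce base waits on mise en place (finishes minute 25, plus 5-minute gap → minute 30), so it starts at minute 30 and finishes at 30 + 45 = minute 75.
The braise needs all of sauce base (finishes minute 75); mise en place (finishes minute 25). That puts its earliest start at minute 75; it finishes at 75 + 30 = minute 105.
Plating setup cannot start until the braise (finishes minute 105); mise en place (finishes minute 25). The controlling bound is minute 105, so plating setup finishes at 105 + 58 = minute 163.
Starch cooking cannot begin until the braise (finishes minute 105, plus 15-minute gap → minute 120). It runs from minute 120 to 120 + 26 = minute 146.
For sauce reduction: the braise (finishes minute 105); sauce base (finishes minute 75). Taking the maximum gives a start of minute 105, and it finishes at 105 + 25 = minute 130.
Protein sear has to wait for the braise (finishes minute 105); sauce base (finishes minute 75). The latest of these is minute 105, so protein sear runs minute 105 to 105 + 40 = minute 145.
Every task is finished by minute 163, which is no later than the deadline of 180, so the schedule is feasible.

Yes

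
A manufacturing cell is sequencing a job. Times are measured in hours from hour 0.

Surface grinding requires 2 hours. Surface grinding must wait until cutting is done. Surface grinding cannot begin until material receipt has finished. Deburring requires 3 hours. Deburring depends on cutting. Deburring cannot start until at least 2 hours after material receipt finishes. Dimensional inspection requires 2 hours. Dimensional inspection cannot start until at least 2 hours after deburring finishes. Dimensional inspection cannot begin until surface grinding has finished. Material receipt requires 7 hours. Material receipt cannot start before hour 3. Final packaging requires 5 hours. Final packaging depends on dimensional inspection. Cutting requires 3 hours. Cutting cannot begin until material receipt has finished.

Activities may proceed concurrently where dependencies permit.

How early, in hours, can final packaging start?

After its own release at hour 3, material receipt can start at hour 3 and finishes at hour 10.
After material receipt (finishes hour 10), cutting can start at hour 10 and finishes at hour 13.
Surface grinding needs all of cutting (finishes hour 13); material receipt (finishes hour 10). That puts its earliest start at hour 13; it finishes at 13 + 2 = hour 15.
For deburring: cutting (finishes hour 13); material receipt (finishes hour 10, plus 2-hour gap → hour 12). Taking the maximum gives a start of hour 13, and it finishes at 13 + 3 = hour 16.
For dimensional inspection: deburring (finishes hour 16, plus 2-hour gap → hour 18); surface grinding (finishes hour 15). Taking the maximum gives a start of hour 18, and it finishes at 18 + 2 = hour 20.
Final packaging waits on dimensional inspection (finishes hour 20), so the earliest it can start is hour 20.

20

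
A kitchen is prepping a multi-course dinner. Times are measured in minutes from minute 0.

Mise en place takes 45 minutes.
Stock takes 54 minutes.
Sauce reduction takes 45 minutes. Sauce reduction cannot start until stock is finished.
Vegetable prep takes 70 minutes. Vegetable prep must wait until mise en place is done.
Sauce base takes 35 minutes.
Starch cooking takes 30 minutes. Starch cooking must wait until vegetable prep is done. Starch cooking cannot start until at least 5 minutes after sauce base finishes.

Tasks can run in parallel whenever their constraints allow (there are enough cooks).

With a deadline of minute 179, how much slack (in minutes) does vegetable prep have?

Mise en place has no prerequisites, so it starts at minute 0 and finishes at minute 45.
Vegetable prep waits on mise en place (finishes minute 45), so it starts at minute 45 and finishes at 45 + 70 = minute 115.

Working backward from the deadline:
Starch cooking must finish by minute 179; it takes 30 minutes, so it must start by 179 − 30 = minute 149.
Vegetable prep has to be done before starch cooking (must start by minute 149). That means finishing by minute 149, i.e. starting by 149 − 70 = minute 79.
So vegetable prep can start as early as minute 45 and as late as minute 79, giving 79 − 45 = 34 minutes of slack.

34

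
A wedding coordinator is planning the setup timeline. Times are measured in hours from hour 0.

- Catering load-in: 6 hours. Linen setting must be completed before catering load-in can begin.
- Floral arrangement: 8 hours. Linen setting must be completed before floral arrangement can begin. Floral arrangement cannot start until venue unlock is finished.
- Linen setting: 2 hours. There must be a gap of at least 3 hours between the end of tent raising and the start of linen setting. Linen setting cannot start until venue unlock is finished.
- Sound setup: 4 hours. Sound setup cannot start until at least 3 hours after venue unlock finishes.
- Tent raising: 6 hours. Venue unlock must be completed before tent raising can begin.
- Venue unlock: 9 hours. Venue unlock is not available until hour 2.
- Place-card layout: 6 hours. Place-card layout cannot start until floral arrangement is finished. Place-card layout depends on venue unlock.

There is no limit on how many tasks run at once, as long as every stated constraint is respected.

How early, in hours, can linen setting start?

Venue unlock cannot begin until its own release at hour 2. It runs from hour 2 to 2 + 9 = hour 11.
After venue unlock (finishes hour 11), tent raising can start at hour 11 and finishes at hour 17.
Linen setting waits on tent raising (finishes hour 17, plus 3-hour gap → hour 20); venue unlock (finishes hour 11). The latest of these is hour 20, which is the earliest linen setting can start.

20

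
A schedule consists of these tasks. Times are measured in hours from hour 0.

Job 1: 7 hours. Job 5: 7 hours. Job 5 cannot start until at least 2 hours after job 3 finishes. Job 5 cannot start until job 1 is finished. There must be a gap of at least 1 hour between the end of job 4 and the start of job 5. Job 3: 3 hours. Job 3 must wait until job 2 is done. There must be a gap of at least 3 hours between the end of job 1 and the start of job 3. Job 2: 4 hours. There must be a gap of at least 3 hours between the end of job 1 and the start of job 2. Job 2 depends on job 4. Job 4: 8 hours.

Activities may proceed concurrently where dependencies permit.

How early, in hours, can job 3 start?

14

Job 4 can start immediately at hour 0; it finishes at hour 8.
Job 1 has no prerequisites, so it starts at hour 0 and finishes at hour 7.
Job 2 has to wait for job 1 (finishes hour 7, plus 3-hour gap → hour 10); job 4 (finishes hour 8). The latest of these is hour 10, so job 2 runs hour 10 to 10 + 4 = hour 14.
Job 3 waits on job 2 (finishes hour 14); job 1 (finishes hour 7, plus 3-hour gap → hour 10). The latest of these is hour 14, which is the earliest job 3 can start.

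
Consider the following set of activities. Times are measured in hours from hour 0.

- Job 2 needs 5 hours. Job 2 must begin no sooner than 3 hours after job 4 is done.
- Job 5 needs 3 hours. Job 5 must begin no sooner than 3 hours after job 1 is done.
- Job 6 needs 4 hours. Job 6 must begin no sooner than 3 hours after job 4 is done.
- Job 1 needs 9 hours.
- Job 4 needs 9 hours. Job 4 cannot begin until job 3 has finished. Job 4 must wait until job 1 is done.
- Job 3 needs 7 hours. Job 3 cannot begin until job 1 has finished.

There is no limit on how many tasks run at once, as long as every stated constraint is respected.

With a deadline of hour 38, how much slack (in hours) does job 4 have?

5

Job 1 has no prerequisites, so it starts at hour 0 and finishes at hour 9.
Job 3 waits on job 1 (finishes hour 9), so it starts at hour 9 and finishes at 9 + 7 = hour 16.
Job 4 cannot start until job 3 (finishes hour 16); job 1 (finishes hour 9). The controlling bound is hour 16, so job 4 finishes at 16 + 9 = hour 25.

Working backward from the deadline:
Nothing follows job 2; the deadline of hour 38 is its only limit. It must start by 38 − 5 = hour 33.
Job 6 has no dependents, so it just needs to finish by hour 38. Starting by 38 − 4 = hour 34 achieves that.
Job 4 has several dependents: job 2 (must start by hour 33, minus 3-hour gap → hour 30); job 6 (must start by hour 34, minus 3-hour gap → hour 31). The earliest of those limits is hour 30, so job 4 must start by 30 − 9 = hour 21.
So job 4 can start as early as hour 16 and as late as hour 21, giving 21 − 16 = 5 hours of slack.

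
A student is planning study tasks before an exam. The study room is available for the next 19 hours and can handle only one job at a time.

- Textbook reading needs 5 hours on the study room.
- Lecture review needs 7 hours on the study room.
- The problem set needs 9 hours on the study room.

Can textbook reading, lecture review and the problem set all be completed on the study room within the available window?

Running back to back, the jobs need 5 + 7 + 9 = 21 hours on the study room.
Since 21 > 19, they cannot all fit.

No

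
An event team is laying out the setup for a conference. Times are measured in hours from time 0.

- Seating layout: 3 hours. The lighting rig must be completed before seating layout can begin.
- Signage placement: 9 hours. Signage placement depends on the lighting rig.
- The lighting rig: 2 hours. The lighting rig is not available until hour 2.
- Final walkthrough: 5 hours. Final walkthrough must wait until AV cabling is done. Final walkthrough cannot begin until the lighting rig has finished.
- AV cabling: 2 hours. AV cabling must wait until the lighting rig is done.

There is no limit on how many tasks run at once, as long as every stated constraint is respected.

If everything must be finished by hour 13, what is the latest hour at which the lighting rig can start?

2

Nothing follows final walkthrough; the deadline of hour 13 is its only limit. It must start by 13 − 5 = hour 8.
AV cabling has to be done before final walkthrough (must start by hour 8). That means finishing by hour 8, i.e. starting by 8 − 2 = hour 6.
To finish by hour 13, seating layout (duration 3) must start no later than hour 10.
Nothing follows signage placement; the deadline of hour 13 is its only limit. It must start by 13 − 9 = hour 4.
For the lighting rig: AV cabling (must start by hour 6); seating layout (must start by hour 10); signage placement (must start by hour 4); final walkthrough (must start by hour 8). The most restrictive is hour 4; with a 2-hour duration, the lighting rig must start by hour 2.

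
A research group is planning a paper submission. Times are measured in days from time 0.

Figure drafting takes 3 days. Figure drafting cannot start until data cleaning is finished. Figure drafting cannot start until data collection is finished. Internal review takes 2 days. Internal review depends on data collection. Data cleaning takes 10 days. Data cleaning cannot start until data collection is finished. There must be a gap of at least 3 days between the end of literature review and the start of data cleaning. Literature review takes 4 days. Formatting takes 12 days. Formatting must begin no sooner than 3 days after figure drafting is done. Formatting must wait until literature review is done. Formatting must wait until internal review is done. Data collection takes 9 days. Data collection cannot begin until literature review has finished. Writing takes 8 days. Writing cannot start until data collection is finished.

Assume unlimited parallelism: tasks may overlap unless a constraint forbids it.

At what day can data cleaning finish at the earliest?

23

Literature review can start immediately at day 0; it finishes at day 4.
Data collection waits on literature review (finishes day 4), so it starts at day 4 and finishes at 4 + 9 = day 13.
Data cleaning has to wait for data collection (finishes day 13); literature review (finishes day 4, plus 3-day gap → day 7). The latest of these is day 13, so data cleaning runs day 13 to 13 + 10 = day 23.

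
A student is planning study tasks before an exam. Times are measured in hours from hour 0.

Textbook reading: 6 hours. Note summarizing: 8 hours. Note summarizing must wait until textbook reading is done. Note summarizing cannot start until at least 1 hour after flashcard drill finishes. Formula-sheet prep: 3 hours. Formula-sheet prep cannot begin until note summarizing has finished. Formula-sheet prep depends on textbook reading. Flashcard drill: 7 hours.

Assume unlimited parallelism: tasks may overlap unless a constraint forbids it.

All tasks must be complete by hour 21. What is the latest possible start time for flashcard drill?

2

To finish by hour 21, formula-sheet prep (duration 3) must start no later than hour 18.
Since formula-sheet prep (must start by hour 18) depends on it, note summarizing must finish by hour 18. Backing off its 8-hour duration gives a latest start of hour 10.
Since note summarizing (must start by hour 10, minus 1-hour gap → hour 9) depends on it, flashcard drill must finish by hour 9. Backing off its 7-hour duration gives a latest start of hour 2.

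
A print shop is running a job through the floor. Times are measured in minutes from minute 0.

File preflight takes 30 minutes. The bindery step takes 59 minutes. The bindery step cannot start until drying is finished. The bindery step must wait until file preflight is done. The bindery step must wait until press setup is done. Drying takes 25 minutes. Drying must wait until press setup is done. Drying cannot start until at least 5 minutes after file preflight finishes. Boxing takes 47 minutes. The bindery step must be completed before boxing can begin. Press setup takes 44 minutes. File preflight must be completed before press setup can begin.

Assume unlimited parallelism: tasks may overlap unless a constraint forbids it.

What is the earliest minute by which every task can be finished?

205

File preflight can start immediately at minute 0; it finishes at minute 30.
Press setup cannot begin until file preflight (finishes minute 30). It runs from minute 30 to 30 + 44 = minute 74.
Drying cannot start until press setup (finishes minute 74); file preflight (finishes minute 30, plus 5-minute gap → minute 35). The controlling bound is minute 74, so drying finishes at 74 + 25 = minute 99.
For the bindery step: drying (finishes minute 99); file preflight (finishes minute 30); press setup (finishes minute 74). Taking the maximum gives a start of minute 99, and it finishes at 99 + 59 = minute 158.
After the bindery step (finishes minute 158), boxing can start at minute 158 and finishes at minute 205.
All tasks are finished once the last one completes. Finish times: File preflight at 30, Press setup at 74, Drying at 99, The bindery step at 158, Boxing at 205. The latest is minute 205.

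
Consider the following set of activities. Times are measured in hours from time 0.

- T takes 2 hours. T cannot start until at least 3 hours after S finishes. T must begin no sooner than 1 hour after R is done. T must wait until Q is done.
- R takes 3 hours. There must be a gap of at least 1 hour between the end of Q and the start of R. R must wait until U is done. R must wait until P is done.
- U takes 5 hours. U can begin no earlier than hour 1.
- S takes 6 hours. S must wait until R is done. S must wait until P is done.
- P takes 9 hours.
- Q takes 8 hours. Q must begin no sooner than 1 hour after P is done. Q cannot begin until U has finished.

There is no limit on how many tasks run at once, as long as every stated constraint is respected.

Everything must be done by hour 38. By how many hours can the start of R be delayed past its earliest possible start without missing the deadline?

5

U waits on its own release at hour 1, so it starts at hour 1 and finishes at 1 + 5 = hour 6.
P can start immediately at hour 0; it finishes at hour 9.
For Q: P (finishes hour 9, plus 1-hour gap → hour 10); U (finishes hour 6). Taking the maximum gives a start of hour 10, and it finishes at 10 + 8 = hour 18.
R has to wait for Q (finishes hour 18, plus 1-hour gap → hour 19); U (finishes hour 6); P (finishes hour 9). The latest of these is hour 19, so R runs hour 19 to 19 + 3 = hour 22.

Working backward from the deadline:
To finish by hour 38, T (duration 2) must start no later than hour 36.
S must finish before T (must start by hour 36, minus 3-hour gap → hour 33). With a 6-hour duration, S must start by 33 − 6 = hour 27.
R must finish in time for S (must start by hour 27); T (must start by hour 36, minus 1-hour gap → hour 35). The tightest is hour 27, so R must start by 27 − 3 = hour 24.
So R can start as early as hour 19 and as late as hour 24, giving 24 − 19 = 5 hours of slack.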